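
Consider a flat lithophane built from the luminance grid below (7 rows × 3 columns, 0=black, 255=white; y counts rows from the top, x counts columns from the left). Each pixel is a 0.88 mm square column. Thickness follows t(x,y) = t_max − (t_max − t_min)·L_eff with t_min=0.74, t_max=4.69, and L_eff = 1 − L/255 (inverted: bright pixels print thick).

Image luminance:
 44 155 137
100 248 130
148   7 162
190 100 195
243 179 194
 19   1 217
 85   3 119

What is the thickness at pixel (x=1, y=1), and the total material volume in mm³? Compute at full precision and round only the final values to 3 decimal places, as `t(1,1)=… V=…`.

span = t_max - t_min = 4.69 - 0.74 = 3.950
L(1,1) = 248, L_eff = 1 - 248/255 = 0.027451 (inverted)
t(1,1) = 4.69 - 3.950·0.027451 = 4.582
Σt over all 7·3 pixels = 48443/850 ≈ 56.9917647
V = pitch²·Σt = 0.88²·48443/850 = 44.134

t(1,1)=4.582 V=44.134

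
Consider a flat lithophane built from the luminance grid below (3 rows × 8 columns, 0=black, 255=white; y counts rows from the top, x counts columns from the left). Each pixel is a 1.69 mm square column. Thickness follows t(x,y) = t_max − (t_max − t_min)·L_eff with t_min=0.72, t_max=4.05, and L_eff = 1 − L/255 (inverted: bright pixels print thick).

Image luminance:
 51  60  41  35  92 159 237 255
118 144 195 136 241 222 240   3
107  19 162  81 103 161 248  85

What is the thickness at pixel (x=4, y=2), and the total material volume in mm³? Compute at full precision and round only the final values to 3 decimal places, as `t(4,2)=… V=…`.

span = t_max - t_min = 4.05 - 0.72 = 3.330
L(4,2) = 103, L_eff = 1 - 103/255 = 0.596078 (inverted)
t(4,2) = 4.05 - 3.330·0.596078 = 2.065
Σt over all 3·8 pixels = 20061/340 ≈ 59.0029412
V = pitch²·Σt = 1.69²·20061/340 = 168.518

t(4,2)=2.065 V=168.518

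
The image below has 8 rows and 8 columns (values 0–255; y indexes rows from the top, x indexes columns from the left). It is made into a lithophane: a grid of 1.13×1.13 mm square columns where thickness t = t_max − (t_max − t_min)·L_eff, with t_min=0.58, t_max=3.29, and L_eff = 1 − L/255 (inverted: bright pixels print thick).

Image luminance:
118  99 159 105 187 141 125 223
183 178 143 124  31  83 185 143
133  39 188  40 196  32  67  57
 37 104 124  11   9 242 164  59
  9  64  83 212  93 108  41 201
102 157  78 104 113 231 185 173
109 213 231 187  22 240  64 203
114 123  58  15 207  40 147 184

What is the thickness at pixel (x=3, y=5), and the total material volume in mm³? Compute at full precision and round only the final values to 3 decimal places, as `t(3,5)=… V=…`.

t(3,5)=1.685 V=153.789

span = t_max - t_min = 3.29 - 0.58 = 2.710
L(3,5) = 104, L_eff = 1 - 104/255 = 0.592157 (inverted)
t(3,5) = 3.29 - 2.710·0.592157 = 1.685
Σt over all 8·8 pixels = 30712/255 ≈ 120.4392157
V = pitch²·Σt = 1.13²·30712/255 = 153.789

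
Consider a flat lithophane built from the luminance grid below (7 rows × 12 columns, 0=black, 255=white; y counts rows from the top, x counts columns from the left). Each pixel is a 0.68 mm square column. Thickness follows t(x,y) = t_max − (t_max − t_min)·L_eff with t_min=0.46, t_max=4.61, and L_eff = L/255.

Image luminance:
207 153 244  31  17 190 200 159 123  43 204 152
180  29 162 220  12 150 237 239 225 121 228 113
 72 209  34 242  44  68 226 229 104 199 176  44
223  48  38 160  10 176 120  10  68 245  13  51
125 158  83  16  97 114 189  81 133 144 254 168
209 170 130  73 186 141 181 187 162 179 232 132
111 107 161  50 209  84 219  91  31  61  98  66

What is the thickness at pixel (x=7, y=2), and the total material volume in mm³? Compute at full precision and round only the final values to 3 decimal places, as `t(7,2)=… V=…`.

t(7,2)=0.883 V=94.174

span = t_max - t_min = 4.61 - 0.46 = 4.150
L(7,2) = 229, L_eff = 229/255 = 0.898039
t(7,2) = 4.61 - 4.150·0.898039 = 0.883
Σt over all 7·12 pixels = 86557/425 ≈ 203.6635294
V = pitch²·Σt = 0.68²·86557/425 = 94.174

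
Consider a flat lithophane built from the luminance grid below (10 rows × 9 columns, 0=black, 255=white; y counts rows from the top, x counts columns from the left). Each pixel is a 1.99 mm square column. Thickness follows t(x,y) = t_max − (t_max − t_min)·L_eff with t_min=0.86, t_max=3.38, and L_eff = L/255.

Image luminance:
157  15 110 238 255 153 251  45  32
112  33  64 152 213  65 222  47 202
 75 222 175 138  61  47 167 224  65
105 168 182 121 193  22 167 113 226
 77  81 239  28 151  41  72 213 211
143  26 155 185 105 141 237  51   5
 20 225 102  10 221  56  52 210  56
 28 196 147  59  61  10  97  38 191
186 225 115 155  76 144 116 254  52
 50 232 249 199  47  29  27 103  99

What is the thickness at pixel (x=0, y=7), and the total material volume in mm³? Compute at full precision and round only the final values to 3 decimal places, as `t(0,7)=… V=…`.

span = t_max - t_min = 3.38 - 0.86 = 2.520
L(0,7) = 28, L_eff = 28/255 = 0.109804
t(0,7) = 3.38 - 2.520·0.109804 = 3.103
Σt over all 10·9 pixels = 194.16
V = pitch²·Σt = 1.99²·194.16 = 768.893

t(0,7)=3.103 V=768.893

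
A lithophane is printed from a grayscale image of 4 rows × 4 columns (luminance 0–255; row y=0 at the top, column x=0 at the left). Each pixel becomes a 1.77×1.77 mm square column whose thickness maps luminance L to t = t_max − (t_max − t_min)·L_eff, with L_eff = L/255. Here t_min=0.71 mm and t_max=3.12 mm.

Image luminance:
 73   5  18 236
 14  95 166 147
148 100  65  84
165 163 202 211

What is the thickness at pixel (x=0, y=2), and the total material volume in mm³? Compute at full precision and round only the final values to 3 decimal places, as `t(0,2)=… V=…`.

span = t_max - t_min = 3.12 - 0.71 = 2.410
L(0,2) = 148, L_eff = 148/255 = 0.580392
t(0,2) = 3.12 - 2.410·0.580392 = 1.721
Σt over all 4·4 pixels = 204247/6375 ≈ 32.0387451
V = pitch²·Σt = 1.77²·204247/6375 = 100.374

t(0,2)=1.721 V=100.374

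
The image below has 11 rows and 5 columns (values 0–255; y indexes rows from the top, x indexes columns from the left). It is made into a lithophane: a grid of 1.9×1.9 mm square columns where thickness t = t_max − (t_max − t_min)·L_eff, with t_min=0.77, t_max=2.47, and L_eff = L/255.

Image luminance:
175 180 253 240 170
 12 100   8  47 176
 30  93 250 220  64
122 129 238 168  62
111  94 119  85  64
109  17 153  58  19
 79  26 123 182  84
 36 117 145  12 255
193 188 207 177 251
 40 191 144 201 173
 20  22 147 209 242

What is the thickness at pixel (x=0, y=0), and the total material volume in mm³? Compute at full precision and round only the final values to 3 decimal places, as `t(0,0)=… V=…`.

t(0,0)=1.303 V=321.230

span = t_max - t_min = 2.47 - 0.77 = 1.700
L(0,0) = 175, L_eff = 175/255 = 0.686275
t(0,0) = 2.47 - 1.700·0.686275 = 1.303
Σt over all 11·5 pixels = 5339/60 ≈ 88.9833333
V = pitch²·Σt = 1.9²·5339/60 = 321.230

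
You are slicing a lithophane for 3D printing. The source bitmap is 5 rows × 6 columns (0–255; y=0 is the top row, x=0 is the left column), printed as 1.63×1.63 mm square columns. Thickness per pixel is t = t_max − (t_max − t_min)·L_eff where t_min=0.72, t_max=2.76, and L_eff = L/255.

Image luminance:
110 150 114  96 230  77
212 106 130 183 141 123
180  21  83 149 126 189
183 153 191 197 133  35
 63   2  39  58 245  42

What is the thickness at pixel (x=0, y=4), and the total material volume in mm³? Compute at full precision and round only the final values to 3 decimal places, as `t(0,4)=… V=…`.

t(0,4)=2.256 V=140.051

span = t_max - t_min = 2.76 - 0.72 = 2.040
L(0,4) = 63, L_eff = 63/255 = 0.247059
t(0,4) = 2.76 - 2.040·0.247059 = 2.256
Σt over all 5·6 pixels = 52.712
V = pitch²·Σt = 1.63²·52.712 = 140.051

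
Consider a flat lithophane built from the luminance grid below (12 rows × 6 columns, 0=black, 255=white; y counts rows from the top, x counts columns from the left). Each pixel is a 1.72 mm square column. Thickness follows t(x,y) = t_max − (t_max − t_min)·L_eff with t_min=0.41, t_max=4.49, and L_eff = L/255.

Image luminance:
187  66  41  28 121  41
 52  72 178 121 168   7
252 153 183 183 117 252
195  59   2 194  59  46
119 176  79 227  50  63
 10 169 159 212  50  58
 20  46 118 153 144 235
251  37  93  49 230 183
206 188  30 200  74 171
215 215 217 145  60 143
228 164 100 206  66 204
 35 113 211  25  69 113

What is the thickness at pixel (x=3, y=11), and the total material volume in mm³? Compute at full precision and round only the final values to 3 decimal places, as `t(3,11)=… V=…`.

span = t_max - t_min = 4.49 - 0.41 = 4.080
L(3,11) = 25, L_eff = 25/255 = 0.098039
t(3,11) = 4.49 - 4.080·0.098039 = 4.090
Σt over all 12·6 pixels = 177.584
V = pitch²·Σt = 1.72²·177.584 = 525.365

t(3,11)=4.090 V=525.365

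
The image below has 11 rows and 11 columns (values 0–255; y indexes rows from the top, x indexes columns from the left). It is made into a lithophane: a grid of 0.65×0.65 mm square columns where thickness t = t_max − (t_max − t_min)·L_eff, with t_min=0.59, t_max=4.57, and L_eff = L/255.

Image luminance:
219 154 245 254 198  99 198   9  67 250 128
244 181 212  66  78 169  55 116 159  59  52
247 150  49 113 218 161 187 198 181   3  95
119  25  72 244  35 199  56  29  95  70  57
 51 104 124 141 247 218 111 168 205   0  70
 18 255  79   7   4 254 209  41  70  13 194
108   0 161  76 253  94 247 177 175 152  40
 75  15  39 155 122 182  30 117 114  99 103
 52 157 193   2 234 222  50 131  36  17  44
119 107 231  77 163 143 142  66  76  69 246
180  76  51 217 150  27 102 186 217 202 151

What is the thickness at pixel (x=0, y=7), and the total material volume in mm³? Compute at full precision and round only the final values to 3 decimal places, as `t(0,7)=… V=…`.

t(0,7)=3.399 V=134.267

span = t_max - t_min = 4.57 - 0.59 = 3.980
L(0,7) = 75, L_eff = 75/255 = 0.294118
t(0,7) = 4.57 - 3.980·0.294118 = 3.399
Σt over all 11·11 pixels = 8103671/25500 ≈ 317.7910196
V = pitch²·Σt = 0.65²·8103671/25500 = 134.267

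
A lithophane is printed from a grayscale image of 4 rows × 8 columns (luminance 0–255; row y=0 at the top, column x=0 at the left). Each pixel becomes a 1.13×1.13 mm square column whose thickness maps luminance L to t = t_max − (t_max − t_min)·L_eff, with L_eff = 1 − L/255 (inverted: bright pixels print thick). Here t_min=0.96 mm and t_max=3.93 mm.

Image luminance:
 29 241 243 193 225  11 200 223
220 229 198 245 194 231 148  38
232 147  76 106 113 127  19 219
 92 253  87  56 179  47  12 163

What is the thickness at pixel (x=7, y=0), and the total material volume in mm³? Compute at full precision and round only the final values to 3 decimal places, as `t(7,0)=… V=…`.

span = t_max - t_min = 3.93 - 0.96 = 2.970
L(7,0) = 223, L_eff = 1 - 223/255 = 0.125490 (inverted)
t(7,0) = 3.93 - 2.970·0.125490 = 3.557
Σt over all 4·8 pixels = 183981/2125 ≈ 86.5792941
V = pitch²·Σt = 1.13²·183981/2125 = 110.553

t(7,0)=3.557 V=110.553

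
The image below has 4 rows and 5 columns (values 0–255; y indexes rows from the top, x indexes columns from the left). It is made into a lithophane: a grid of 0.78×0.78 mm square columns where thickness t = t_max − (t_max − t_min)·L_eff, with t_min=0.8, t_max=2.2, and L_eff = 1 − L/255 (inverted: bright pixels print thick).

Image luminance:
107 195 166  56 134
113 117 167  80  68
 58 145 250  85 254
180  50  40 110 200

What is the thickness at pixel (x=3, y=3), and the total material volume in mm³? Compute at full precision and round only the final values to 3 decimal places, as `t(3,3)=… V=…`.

t(3,3)=1.404 V=18.336

span = t_max - t_min = 2.2 - 0.8 = 1.400
L(3,3) = 110, L_eff = 1 - 110/255 = 0.568627 (inverted)
t(3,3) = 2.2 - 1.400·0.568627 = 1.404
Σt over all 4·5 pixels = 1537/51 ≈ 30.1372549
V = pitch²·Σt = 0.78²·1537/51 = 18.336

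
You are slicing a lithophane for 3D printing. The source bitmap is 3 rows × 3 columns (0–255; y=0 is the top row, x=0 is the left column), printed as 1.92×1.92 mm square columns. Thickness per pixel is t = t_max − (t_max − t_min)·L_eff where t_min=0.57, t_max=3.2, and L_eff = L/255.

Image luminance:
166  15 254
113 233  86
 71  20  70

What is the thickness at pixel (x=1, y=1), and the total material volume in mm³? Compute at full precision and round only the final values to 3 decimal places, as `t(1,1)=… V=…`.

span = t_max - t_min = 3.2 - 0.57 = 2.630
L(1,1) = 233, L_eff = 233/255 = 0.913725
t(1,1) = 3.2 - 2.630·0.913725 = 0.797
Σt over all 3·3 pixels = 116009/6375 ≈ 18.1974902
V = pitch²·Σt = 1.92²·116009/6375 = 67.083

t(1,1)=0.797 V=67.083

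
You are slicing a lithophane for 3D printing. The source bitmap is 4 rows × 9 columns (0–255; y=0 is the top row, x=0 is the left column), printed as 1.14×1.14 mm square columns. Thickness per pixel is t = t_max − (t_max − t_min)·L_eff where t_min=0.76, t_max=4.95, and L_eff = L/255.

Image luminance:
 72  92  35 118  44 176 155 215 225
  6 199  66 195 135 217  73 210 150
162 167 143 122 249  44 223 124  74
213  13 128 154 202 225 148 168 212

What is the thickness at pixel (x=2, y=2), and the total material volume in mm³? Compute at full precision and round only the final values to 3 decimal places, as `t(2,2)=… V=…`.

span = t_max - t_min = 4.95 - 0.76 = 4.190
L(2,2) = 143, L_eff = 143/255 = 0.560784
t(2,2) = 4.95 - 4.190·0.560784 = 2.600
Σt over all 4·9 pixels = 397429/4250 ≈ 93.5127059
V = pitch²·Σt = 1.14²·397429/4250 = 121.529

t(2,2)=2.600 V=121.529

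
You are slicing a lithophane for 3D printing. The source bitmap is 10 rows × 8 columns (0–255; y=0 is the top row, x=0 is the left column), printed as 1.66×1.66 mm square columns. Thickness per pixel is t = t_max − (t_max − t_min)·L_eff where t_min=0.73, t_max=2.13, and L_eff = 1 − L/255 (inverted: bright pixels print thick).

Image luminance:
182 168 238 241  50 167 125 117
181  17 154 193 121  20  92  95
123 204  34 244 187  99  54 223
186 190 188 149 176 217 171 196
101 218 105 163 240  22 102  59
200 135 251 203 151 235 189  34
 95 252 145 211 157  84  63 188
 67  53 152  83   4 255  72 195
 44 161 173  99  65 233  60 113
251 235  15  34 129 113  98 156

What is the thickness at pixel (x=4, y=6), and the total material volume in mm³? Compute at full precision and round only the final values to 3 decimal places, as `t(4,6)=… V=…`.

t(4,6)=1.592 V=331.353

span = t_max - t_min = 2.13 - 0.73 = 1.400
L(4,6) = 157, L_eff = 1 - 157/255 = 0.384314 (inverted)
t(4,6) = 2.13 - 1.400·0.384314 = 1.592
Σt over all 10·8 pixels = 10221/85 ≈ 120.2470588
V = pitch²·Σt = 1.66²·10221/85 = 331.353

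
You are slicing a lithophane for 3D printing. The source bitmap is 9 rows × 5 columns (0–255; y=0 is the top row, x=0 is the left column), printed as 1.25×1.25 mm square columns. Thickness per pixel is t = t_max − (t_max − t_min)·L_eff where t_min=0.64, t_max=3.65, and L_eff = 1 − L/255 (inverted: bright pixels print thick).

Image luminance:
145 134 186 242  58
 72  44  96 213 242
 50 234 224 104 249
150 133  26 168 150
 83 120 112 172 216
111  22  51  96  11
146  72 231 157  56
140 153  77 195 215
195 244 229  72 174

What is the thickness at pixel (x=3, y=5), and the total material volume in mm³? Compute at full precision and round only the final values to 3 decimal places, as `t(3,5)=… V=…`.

t(3,5)=1.773 V=160.642

span = t_max - t_min = 3.65 - 0.64 = 3.010
L(3,5) = 96, L_eff = 1 - 96/255 = 0.623529 (inverted)
t(3,5) = 3.65 - 3.010·0.623529 = 1.773
Σt over all 9·5 pixels = 87389/850 ≈ 102.8105882
V = pitch²·Σt = 1.25²·87389/850 = 160.642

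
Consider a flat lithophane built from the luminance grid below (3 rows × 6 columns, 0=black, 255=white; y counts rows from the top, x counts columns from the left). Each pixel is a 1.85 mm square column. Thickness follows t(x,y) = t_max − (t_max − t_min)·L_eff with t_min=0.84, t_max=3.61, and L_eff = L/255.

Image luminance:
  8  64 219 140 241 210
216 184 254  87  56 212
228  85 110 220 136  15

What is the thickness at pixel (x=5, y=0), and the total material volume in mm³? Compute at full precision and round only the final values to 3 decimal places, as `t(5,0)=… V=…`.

span = t_max - t_min = 3.61 - 0.84 = 2.770
L(5,0) = 210, L_eff = 210/255 = 0.823529
t(5,0) = 3.61 - 2.770·0.823529 = 1.329
Σt over all 3·6 pixels = 60883/1700 ≈ 35.8135294
V = pitch²·Σt = 1.85²·60883/1700 = 122.572

t(5,0)=1.329 V=122.572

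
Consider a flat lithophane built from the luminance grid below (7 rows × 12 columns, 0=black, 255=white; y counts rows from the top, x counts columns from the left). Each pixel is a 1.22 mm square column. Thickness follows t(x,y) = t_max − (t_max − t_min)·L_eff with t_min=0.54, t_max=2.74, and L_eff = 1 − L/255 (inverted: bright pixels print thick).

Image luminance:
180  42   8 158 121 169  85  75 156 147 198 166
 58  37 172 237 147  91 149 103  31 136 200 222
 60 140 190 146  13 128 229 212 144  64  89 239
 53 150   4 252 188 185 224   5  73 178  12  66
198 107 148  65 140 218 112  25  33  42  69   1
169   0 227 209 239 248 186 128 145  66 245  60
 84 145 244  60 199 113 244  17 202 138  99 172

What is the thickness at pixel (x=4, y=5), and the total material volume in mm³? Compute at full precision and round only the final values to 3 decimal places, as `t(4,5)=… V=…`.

t(4,5)=2.602 V=207.854

span = t_max - t_min = 2.74 - 0.54 = 2.200
L(4,5) = 239, L_eff = 1 - 239/255 = 0.062745 (inverted)
t(4,5) = 2.74 - 2.200·0.062745 = 2.602
Σt over all 7·12 pixels = 59351/425 ≈ 139.6494118
V = pitch²·Σt = 1.22²·59351/425 = 207.854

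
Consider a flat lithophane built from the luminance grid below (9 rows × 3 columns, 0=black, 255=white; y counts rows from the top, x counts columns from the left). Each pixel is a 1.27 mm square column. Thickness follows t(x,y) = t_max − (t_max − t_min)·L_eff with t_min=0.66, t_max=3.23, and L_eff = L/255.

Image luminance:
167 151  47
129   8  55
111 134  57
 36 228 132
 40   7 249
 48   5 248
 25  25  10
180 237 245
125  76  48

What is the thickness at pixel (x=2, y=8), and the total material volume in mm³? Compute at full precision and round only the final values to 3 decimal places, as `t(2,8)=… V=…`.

t(2,8)=2.746 V=94.772

span = t_max - t_min = 3.23 - 0.66 = 2.570
L(2,8) = 48, L_eff = 48/255 = 0.188235
t(2,8) = 3.23 - 2.570·0.188235 = 2.746
Σt over all 9·3 pixels = 124862/2125 ≈ 58.7585882
V = pitch²·Σt = 1.27²·124862/2125 = 94.772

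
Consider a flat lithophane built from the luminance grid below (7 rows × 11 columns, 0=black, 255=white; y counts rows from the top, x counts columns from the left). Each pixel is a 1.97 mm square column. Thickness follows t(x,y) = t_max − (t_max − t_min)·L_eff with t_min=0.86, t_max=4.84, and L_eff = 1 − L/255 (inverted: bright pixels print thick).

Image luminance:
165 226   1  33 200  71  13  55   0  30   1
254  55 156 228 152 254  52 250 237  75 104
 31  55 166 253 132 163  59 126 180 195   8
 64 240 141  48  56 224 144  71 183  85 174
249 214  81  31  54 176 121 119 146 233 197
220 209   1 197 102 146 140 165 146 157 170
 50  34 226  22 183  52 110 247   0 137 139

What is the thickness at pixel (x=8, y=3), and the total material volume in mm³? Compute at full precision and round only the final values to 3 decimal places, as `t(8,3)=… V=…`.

span = t_max - t_min = 4.84 - 0.86 = 3.980
L(8,3) = 183, L_eff = 1 - 183/255 = 0.282353 (inverted)
t(8,3) = 4.84 - 3.980·0.282353 = 3.716
Σt over all 7·11 pixels = 2811221/12750 ≈ 220.4879216
V = pitch²·Σt = 1.97²·2811221/12750 = 855.692

t(8,3)=3.716 V=855.692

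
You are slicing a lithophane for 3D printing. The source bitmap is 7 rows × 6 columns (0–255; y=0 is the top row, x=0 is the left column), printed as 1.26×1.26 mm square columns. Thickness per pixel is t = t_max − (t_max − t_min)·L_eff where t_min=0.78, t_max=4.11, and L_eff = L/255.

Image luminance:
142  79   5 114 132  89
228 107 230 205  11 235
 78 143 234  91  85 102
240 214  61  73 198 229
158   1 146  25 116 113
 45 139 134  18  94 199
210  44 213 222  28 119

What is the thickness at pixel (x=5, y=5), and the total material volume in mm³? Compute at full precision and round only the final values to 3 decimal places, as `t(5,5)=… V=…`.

t(5,5)=1.511 V=163.155

span = t_max - t_min = 4.11 - 0.78 = 3.330
L(5,5) = 199, L_eff = 199/255 = 0.780392
t(5,5) = 4.11 - 3.330·0.780392 = 1.511
Σt over all 7·6 pixels = 873531/8500 ≈ 102.7683529
V = pitch²·Σt = 1.26²·873531/8500 = 163.155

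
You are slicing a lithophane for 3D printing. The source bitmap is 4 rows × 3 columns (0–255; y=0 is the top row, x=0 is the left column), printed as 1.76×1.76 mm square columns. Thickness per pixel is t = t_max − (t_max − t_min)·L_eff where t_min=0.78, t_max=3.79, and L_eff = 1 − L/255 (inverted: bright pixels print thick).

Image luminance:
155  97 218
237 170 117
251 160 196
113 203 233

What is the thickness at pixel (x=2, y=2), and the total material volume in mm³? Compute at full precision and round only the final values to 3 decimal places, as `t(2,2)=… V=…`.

span = t_max - t_min = 3.79 - 0.78 = 3.010
L(2,2) = 196, L_eff = 1 - 196/255 = 0.231373 (inverted)
t(2,2) = 3.79 - 3.010·0.231373 = 3.094
Σt over all 4·3 pixels = 88583/2550 ≈ 34.7384314
V = pitch²·Σt = 1.76²·88583/2550 = 107.606

t(2,2)=3.094 V=107.606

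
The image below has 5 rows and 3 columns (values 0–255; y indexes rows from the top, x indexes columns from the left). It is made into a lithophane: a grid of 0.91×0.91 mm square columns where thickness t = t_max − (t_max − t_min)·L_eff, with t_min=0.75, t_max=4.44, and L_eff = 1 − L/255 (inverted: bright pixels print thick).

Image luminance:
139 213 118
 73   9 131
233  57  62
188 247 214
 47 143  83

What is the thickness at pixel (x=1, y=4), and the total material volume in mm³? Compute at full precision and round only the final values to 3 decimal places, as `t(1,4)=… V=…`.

t(1,4)=2.819 V=32.767

span = t_max - t_min = 4.44 - 0.75 = 3.690
L(1,4) = 143, L_eff = 1 - 143/255 = 0.439216 (inverted)
t(1,4) = 4.44 - 3.690·0.439216 = 2.819
Σt over all 5·3 pixels = 84084/2125 ≈ 39.5689412
V = pitch²·Σt = 0.91²·84084/2125 = 32.767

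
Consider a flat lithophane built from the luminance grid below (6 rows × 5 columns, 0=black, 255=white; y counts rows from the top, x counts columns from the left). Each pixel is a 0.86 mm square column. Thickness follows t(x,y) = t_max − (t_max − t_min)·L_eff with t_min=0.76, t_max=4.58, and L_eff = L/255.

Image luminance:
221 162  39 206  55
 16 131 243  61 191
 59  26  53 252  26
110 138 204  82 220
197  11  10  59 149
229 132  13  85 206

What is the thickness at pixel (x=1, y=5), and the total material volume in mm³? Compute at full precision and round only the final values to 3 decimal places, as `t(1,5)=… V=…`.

t(1,5)=2.603 V=61.890

span = t_max - t_min = 4.58 - 0.76 = 3.820
L(1,5) = 132, L_eff = 132/255 = 0.517647
t(1,5) = 4.58 - 3.820·0.517647 = 2.603
Σt over all 6·5 pixels = 533462/6375 ≈ 83.6803137
V = pitch²·Σt = 0.86²·533462/6375 = 61.890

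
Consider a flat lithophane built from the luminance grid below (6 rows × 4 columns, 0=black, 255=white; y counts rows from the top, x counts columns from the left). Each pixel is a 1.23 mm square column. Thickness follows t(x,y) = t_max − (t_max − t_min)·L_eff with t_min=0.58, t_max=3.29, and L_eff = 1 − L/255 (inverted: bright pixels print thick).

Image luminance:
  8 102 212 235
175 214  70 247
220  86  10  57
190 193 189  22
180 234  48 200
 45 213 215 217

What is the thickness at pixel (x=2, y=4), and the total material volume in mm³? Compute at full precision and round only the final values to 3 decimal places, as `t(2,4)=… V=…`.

span = t_max - t_min = 3.29 - 0.58 = 2.710
L(2,4) = 48, L_eff = 1 - 48/255 = 0.811765 (inverted)
t(2,4) = 3.29 - 2.710·0.811765 = 1.090
Σt over all 6·4 pixels = 220947/4250 ≈ 51.9875294
V = pitch²·Σt = 1.23²·220947/4250 = 78.652

t(2,4)=1.090 V=78.652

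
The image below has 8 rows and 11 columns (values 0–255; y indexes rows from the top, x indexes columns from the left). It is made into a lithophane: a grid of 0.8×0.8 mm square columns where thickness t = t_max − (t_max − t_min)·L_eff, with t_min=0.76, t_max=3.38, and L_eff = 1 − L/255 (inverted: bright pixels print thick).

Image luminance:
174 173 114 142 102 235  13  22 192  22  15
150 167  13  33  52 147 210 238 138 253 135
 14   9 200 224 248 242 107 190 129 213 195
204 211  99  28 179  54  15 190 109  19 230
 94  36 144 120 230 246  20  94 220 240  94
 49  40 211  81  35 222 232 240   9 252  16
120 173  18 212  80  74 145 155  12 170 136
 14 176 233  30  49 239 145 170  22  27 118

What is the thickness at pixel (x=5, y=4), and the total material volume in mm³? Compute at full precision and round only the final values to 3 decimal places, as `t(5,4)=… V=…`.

t(5,4)=3.288 V=117.056

span = t_max - t_min = 3.38 - 0.76 = 2.620
L(5,4) = 246, L_eff = 1 - 246/255 = 0.035294 (inverted)
t(5,4) = 3.38 - 2.620·0.035294 = 3.288
Σt over all 8·11 pixels = 388662/2125 ≈ 182.8997647
V = pitch²·Σt = 0.8²·388662/2125 = 117.056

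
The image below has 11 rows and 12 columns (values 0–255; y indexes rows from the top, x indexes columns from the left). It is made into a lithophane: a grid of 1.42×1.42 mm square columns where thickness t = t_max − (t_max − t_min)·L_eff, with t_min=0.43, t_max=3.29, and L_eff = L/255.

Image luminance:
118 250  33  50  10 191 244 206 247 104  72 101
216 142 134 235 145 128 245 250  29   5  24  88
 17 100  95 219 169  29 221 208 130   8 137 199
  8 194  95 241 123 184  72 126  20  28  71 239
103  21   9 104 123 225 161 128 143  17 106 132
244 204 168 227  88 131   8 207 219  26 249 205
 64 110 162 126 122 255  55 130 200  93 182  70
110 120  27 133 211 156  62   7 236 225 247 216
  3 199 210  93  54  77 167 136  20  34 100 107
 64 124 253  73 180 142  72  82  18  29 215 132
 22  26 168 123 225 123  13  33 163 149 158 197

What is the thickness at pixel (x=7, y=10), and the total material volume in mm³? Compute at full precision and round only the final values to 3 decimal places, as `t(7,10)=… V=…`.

span = t_max - t_min = 3.29 - 0.43 = 2.860
L(7,10) = 33, L_eff = 33/255 = 0.129412
t(7,10) = 3.29 - 2.860·0.129412 = 2.920
Σt over all 11·12 pixels = 3141677/12750 ≈ 246.4060392
V = pitch²·Σt = 1.42²·3141677/12750 = 496.853

t(7,10)=2.920 V=496.853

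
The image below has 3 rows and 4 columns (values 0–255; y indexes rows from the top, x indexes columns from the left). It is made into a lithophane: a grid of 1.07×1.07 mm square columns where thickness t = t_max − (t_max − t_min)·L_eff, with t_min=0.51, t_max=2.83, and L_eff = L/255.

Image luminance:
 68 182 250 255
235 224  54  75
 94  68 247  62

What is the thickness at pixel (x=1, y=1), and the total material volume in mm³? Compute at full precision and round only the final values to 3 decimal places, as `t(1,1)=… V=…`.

t(1,1)=0.792 V=19.986

span = t_max - t_min = 2.83 - 0.51 = 2.320
L(1,1) = 224, L_eff = 224/255 = 0.878431
t(1,1) = 2.83 - 2.320·0.878431 = 0.792
Σt over all 3·4 pixels = 111283/6375 ≈ 17.4561569
V = pitch²·Σt = 1.07²·111283/6375 = 19.986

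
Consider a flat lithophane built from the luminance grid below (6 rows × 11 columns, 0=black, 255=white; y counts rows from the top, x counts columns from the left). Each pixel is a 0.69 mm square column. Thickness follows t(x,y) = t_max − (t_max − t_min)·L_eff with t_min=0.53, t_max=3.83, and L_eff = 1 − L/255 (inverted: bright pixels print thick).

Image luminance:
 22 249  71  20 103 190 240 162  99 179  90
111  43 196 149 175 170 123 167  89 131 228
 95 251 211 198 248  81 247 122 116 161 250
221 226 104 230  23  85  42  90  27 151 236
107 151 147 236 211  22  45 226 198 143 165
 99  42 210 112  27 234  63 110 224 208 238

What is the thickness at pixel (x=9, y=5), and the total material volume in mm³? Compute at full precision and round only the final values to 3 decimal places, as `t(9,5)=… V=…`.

span = t_max - t_min = 3.83 - 0.53 = 3.300
L(9,5) = 208, L_eff = 1 - 208/255 = 0.184314 (inverted)
t(9,5) = 3.83 - 3.300·0.184314 = 3.222
Σt over all 6·11 pixels = 135773/850 ≈ 159.7329412
V = pitch²·Σt = 0.69²·135773/850 = 76.049

t(9,5)=3.222 V=76.049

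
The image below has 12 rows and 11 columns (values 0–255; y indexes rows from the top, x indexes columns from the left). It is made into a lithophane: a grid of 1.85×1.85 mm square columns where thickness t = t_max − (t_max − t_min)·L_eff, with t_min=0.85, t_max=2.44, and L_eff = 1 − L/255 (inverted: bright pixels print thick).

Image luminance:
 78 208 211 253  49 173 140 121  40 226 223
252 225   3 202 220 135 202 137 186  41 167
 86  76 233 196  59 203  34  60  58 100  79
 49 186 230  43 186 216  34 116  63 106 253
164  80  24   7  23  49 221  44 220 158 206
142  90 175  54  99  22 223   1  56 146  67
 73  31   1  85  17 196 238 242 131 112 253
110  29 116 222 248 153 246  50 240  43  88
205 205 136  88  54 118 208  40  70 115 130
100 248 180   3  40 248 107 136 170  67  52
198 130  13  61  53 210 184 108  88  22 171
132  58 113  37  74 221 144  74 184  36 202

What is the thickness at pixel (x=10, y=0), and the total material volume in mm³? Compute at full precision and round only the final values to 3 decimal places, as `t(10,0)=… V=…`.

t(10,0)=2.240 V=737.955

span = t_max - t_min = 2.44 - 0.85 = 1.590
L(10,0) = 223, L_eff = 1 - 223/255 = 0.125490 (inverted)
t(10,0) = 2.44 - 1.590·0.125490 = 2.240
Σt over all 12·11 pixels = 916379/4250 ≈ 215.6185882
V = pitch²·Σt = 1.85²·916379/4250 = 737.955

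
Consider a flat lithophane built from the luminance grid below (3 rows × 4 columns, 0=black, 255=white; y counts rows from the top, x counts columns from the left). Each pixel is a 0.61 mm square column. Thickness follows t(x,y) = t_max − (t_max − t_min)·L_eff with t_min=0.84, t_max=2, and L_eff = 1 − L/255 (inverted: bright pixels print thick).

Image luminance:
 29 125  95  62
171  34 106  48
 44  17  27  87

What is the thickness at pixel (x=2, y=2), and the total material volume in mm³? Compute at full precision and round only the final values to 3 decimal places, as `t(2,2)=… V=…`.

t(2,2)=0.963 V=5.181

span = t_max - t_min = 2 - 0.84 = 1.160
L(2,2) = 27, L_eff = 1 - 27/255 = 0.894118 (inverted)
t(2,2) = 2 - 1.160·0.894118 = 0.963
Σt over all 3·4 pixels = 17753/1275 ≈ 13.9239216
V = pitch²·Σt = 0.61²·17753/1275 = 5.181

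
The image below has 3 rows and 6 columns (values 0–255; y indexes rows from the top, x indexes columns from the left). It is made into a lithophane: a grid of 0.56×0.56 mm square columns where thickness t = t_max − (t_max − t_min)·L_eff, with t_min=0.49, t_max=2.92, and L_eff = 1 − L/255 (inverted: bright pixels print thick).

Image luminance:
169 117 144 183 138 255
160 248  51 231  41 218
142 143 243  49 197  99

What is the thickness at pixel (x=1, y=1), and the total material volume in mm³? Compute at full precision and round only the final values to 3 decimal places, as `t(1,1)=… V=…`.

span = t_max - t_min = 2.92 - 0.49 = 2.430
L(1,1) = 248, L_eff = 1 - 248/255 = 0.027451 (inverted)
t(1,1) = 2.92 - 2.430·0.027451 = 2.853
Σt over all 3·6 pixels = 152019/4250 ≈ 35.7691765
V = pitch²·Σt = 0.56²·152019/4250 = 11.217

t(1,1)=2.853 V=11.217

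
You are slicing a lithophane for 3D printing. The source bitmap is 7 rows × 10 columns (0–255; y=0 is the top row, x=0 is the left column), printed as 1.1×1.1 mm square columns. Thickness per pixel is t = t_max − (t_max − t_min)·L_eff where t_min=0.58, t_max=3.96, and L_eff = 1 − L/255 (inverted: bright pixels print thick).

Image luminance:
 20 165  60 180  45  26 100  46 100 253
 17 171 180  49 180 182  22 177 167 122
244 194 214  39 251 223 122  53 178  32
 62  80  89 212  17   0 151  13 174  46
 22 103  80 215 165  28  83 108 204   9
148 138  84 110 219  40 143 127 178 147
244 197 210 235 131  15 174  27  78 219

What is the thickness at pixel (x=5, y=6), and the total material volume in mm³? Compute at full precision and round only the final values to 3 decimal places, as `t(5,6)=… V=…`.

t(5,6)=0.779 V=186.046

span = t_max - t_min = 3.96 - 0.58 = 3.380
L(5,6) = 15, L_eff = 1 - 15/255 = 0.941176 (inverted)
t(5,6) = 3.96 - 3.380·0.941176 = 0.779
Σt over all 7·10 pixels = 1960403/12750 ≈ 153.7570980
V = pitch²·Σt = 1.1²·1960403/12750 = 186.046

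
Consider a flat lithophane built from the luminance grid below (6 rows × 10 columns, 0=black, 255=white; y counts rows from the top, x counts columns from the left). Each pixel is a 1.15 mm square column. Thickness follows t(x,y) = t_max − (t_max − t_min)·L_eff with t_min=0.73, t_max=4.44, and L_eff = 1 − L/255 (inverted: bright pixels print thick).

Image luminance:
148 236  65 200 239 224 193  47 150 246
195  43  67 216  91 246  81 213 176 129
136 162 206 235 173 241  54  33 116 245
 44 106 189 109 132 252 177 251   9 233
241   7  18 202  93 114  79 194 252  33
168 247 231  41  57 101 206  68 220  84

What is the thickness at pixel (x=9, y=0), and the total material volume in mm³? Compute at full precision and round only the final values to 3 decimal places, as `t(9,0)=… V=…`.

t(9,0)=4.309 V=230.403

span = t_max - t_min = 4.44 - 0.73 = 3.710
L(9,0) = 246, L_eff = 1 - 246/255 = 0.035294 (inverted)
t(9,0) = 4.44 - 3.710·0.035294 = 4.309
Σt over all 6·10 pixels = 370212/2125 ≈ 174.2174118
V = pitch²·Σt = 1.15²·370212/2125 = 230.403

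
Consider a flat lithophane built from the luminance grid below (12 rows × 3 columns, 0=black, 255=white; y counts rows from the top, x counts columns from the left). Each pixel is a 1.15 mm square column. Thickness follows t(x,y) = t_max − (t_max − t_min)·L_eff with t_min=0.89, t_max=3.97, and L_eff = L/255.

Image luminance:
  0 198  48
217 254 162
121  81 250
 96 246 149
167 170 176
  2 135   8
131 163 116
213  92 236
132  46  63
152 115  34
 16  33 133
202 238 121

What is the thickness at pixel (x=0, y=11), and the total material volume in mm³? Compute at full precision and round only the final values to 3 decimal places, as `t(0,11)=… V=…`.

span = t_max - t_min = 3.97 - 0.89 = 3.080
L(0,11) = 202, L_eff = 202/255 = 0.792157
t(0,11) = 3.97 - 3.080·0.792157 = 1.530
Σt over all 12·3 pixels = 182661/2125 ≈ 85.9581176
V = pitch²·Σt = 1.15²·182661/2125 = 113.680

t(0,11)=1.530 V=113.680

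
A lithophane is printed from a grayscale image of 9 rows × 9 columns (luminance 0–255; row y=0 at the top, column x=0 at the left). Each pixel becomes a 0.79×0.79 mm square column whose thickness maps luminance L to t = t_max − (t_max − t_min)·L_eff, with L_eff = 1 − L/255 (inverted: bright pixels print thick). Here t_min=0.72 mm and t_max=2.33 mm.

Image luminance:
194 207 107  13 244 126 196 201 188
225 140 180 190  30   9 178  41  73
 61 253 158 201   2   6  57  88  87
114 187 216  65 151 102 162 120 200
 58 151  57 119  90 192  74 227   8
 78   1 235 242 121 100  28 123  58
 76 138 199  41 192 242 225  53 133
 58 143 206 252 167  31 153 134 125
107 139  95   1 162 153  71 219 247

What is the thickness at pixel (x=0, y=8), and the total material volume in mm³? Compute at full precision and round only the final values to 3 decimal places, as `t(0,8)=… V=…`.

span = t_max - t_min = 2.33 - 0.72 = 1.610
L(0,8) = 107, L_eff = 1 - 107/255 = 0.580392 (inverted)
t(0,8) = 2.33 - 1.610·0.580392 = 1.396
Σt over all 9·9 pixels = 794254/6375 ≈ 124.5888627
V = pitch²·Σt = 0.79²·794254/6375 = 77.756

t(0,8)=1.396 V=77.756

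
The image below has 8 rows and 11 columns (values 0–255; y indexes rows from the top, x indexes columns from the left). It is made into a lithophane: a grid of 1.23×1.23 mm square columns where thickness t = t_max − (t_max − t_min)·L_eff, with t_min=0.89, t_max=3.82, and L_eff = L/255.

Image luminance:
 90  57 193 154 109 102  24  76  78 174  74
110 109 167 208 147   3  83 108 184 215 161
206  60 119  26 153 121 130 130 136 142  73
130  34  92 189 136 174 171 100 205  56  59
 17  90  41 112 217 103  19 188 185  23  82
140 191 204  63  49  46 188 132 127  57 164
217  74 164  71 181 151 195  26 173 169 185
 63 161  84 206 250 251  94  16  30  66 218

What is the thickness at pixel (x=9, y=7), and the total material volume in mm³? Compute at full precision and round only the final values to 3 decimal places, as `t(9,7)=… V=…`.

span = t_max - t_min = 3.82 - 0.89 = 2.930
L(9,7) = 66, L_eff = 66/255 = 0.258824
t(9,7) = 3.82 - 2.930·0.258824 = 3.062
Σt over all 8·11 pixels = 5422037/25500 ≈ 212.6289020
V = pitch²·Σt = 1.23²·5422037/25500 = 321.686

t(9,7)=3.062 V=321.686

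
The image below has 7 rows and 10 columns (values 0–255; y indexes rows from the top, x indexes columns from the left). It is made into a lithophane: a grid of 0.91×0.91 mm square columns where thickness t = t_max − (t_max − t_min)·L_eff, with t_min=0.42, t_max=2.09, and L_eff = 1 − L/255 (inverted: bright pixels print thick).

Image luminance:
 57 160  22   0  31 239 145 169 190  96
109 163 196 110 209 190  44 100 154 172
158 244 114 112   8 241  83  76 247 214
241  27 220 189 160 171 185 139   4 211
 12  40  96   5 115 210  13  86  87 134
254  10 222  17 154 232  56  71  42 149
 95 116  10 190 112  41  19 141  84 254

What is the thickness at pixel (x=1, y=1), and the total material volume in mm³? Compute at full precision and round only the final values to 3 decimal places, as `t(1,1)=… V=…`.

span = t_max - t_min = 2.09 - 0.42 = 1.670
L(1,1) = 163, L_eff = 1 - 163/255 = 0.360784 (inverted)
t(1,1) = 2.09 - 1.670·0.360784 = 1.487
Σt over all 7·10 pixels = 732363/8500 ≈ 86.1603529
V = pitch²·Σt = 0.91²·732363/8500 = 71.349

t(1,1)=1.487 V=71.349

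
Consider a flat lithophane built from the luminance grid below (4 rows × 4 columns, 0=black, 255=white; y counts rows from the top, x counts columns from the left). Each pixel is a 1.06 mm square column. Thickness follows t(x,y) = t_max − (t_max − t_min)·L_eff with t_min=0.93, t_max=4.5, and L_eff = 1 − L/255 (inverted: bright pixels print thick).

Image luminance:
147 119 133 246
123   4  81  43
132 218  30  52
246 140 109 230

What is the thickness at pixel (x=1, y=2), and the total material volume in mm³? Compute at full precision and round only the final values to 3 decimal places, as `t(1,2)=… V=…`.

t(1,2)=3.982 V=49.014

span = t_max - t_min = 4.5 - 0.93 = 3.570
L(1,2) = 218, L_eff = 1 - 218/255 = 0.145098 (inverted)
t(1,2) = 4.5 - 3.570·0.145098 = 3.982
Σt over all 4·4 pixels = 43.622
V = pitch²·Σt = 1.06²·43.622 = 49.014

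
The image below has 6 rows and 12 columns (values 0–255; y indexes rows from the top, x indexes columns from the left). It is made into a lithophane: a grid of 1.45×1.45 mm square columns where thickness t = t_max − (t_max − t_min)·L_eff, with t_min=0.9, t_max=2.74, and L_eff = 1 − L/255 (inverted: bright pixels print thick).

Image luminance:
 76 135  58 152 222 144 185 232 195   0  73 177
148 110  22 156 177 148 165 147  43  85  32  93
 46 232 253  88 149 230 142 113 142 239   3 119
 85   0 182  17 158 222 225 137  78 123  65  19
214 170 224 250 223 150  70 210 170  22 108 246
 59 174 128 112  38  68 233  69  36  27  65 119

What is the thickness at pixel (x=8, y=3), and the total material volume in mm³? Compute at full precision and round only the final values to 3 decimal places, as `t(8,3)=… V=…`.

span = t_max - t_min = 2.74 - 0.9 = 1.840
L(8,3) = 78, L_eff = 1 - 78/255 = 0.694118 (inverted)
t(8,3) = 2.74 - 1.840·0.694118 = 1.463
Σt over all 6·12 pixels = 837542/6375 ≈ 131.3791373
V = pitch²·Σt = 1.45²·837542/6375 = 276.225

t(8,3)=1.463 V=276.225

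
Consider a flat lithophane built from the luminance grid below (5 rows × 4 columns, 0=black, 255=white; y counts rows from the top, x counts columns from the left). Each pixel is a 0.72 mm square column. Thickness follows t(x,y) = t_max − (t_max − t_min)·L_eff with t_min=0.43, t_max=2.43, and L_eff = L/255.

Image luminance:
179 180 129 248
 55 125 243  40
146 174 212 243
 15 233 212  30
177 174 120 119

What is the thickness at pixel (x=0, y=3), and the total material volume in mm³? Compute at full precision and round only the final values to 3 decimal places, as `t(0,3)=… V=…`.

t(0,3)=2.312 V=12.777

span = t_max - t_min = 2.43 - 0.43 = 2.000
L(0,3) = 15, L_eff = 15/255 = 0.058824
t(0,3) = 2.43 - 2.000·0.058824 = 2.312
Σt over all 5·4 pixels = 419/17 ≈ 24.6470588
V = pitch²·Σt = 0.72²·419/17 = 12.777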